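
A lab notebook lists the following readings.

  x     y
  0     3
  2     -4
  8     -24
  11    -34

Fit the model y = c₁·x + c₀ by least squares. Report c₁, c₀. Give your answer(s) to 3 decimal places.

Setting ∂/∂c₁ … = 0 gives: 189·c₁ + 21·c₀ = -574;  21·c₁ + 4·c₀ = -59.
Eliminating c₀: 4·(row 1) − 21·(row 2) gives 315·c₁ = 4·(-574) − 21·(-59) = -1057, so c₁ = -151/45.
Then c₀ = ((-59) − 21·(-151/45))/4 = 43/15.

c₁ = -3.356, c₀ = 2.867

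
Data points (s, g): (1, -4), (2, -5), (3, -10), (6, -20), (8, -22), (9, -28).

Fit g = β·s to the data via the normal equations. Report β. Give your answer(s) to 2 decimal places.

β = -3.04

Entries of AᵀA: Σs·s = 195.
And Σs·g = -592.
So AᵀA·[β]ᵀ = Aᵀg: [[195]]·[β]ᵀ = [-592]ᵀ.
Hence β = -592 / 195 ≈ -3.0359.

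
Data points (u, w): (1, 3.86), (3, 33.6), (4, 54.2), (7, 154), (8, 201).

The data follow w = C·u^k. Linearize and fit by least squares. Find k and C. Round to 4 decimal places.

With ln wᵢ as the transformed response and ln uᵢ as the regressor:
Σln u = 6.5103, Σ(ln u)² = 11.2394, Σln w = 19.1981, Σln u·ln w = 30.2255.
Equations: 11.2394·k + 6.5103·ln C = 30.2255;  6.5103·k + 5·ln C = 19.1981.
Δ = 11.2394·5 − (6.5103)² = 13.8136; k = (30.2255·5 − 6.5103·19.1981)/13.8136 = 1.89254, ln C = (11.2394·19.1981 − 6.5103·30.2255)/13.8136 = 1.37544, so C = exp(1.37544) = 3.95682.

k = 1.8925, C = 3.9568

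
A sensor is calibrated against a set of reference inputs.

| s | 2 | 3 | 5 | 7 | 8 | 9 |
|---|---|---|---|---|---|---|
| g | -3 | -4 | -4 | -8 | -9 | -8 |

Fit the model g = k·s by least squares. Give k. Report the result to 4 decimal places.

The normal equations are: 232·k = -238.
Hence k = -238 / 232 ≈ -1.02586.

k = -1.0259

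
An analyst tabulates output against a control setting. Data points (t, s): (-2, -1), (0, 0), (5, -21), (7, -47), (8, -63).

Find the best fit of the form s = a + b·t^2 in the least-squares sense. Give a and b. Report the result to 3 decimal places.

a = 2.091, b = -1.003

Compute the Gram sums: Σ1 = 5, Σt^2 = 142, Σt^2·t^2 = 7138.
Moment sums: Σs = -132, Σt^2·s = -6864.
So XᵀX·[a, b]ᵀ = Xᵀs: [[5, 142]; [142, 7138]]·[a, b]ᵀ = [-132, -6864]ᵀ.
det = 5·7138 − 142² = 15526.
a = ((-132)·7138 − 142·(-6864))/15526 = 16236/7763; b = (5·(-6864) − 142·(-132))/15526 = -7788/7763.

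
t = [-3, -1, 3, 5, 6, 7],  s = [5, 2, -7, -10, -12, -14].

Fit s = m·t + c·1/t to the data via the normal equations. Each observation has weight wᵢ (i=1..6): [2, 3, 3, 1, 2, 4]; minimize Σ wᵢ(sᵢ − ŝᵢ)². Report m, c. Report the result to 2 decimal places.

Normal-equation sums: Σwᵢ·t·t = 341, Σwᵢ·t·1/t = 15, Σwᵢ·1/t·1/t = 82307/22050.
Moment sums: Σwᵢ·t·s = -685, Σwᵢ·1/t·s = -91/3.
Normal equations: [[341, 15]; [15, 82307/22050]]·[m, c]ᵀ = [-685, -91/3]ᵀ.
det = 341·(82307/22050) − 15² = 23105437/22050.
m = ((-685)·(82307/22050) − 15·(-91/3))/(23105437/22050) = -46347545/23105437; c = (341·(-91/3) − 15·(-685))/(23105437/22050) = -1514100/23105437.

m = -2.01, c = -0.07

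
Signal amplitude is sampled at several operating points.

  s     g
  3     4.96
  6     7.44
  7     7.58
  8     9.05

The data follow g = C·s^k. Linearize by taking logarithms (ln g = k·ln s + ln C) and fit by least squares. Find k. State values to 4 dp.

k = 0.5747

Let Y = ln g. Fitting Y = k·ln s + ln C by least squares:
Sums: Σln s = 6.9157, Σ(ln s)² = 12.5280, Σln g = 7.8366, Σln s·ln g = 13.8771.
Normal system: [[12.5280, 6.9157]; [6.9157, 4]]·[k, ln C]ᵀ = [13.8771, 7.8366]ᵀ.
Solving (det = 2.2847): k = 0.57473, ln C = 0.96546.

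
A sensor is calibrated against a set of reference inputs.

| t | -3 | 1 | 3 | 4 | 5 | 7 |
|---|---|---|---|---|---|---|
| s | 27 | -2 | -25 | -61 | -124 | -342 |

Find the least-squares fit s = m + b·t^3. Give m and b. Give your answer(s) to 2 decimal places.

m = 0.83, b = -1.00

The normal system XᵀX·[m, b]ᵀ = Xᵀs is [[6, 533]; [533, 138829]]·[m, b]ᵀ = [-527, -138116]ᵀ.
Determinant 6·138829 − 533² = 548885.
m = ((-527)·138829 − 533·(-138116))/548885 = 90589/109777; b = (6·(-138116) − 533·(-527))/548885 = -109561/109777.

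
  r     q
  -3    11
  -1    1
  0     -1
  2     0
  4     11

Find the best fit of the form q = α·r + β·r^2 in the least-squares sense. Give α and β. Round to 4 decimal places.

Setting ∂/∂α … = 0 gives: 30·α + 44·β = 10;  44·α + 354·β = 276.
Δ = 30·354 − 44² = 8684.
α = (10·354 − 44·276)/8684 = -2151/2171; β = (30·276 − 44·10)/8684 = 1960/2171.

α = -0.9908, β = 0.9028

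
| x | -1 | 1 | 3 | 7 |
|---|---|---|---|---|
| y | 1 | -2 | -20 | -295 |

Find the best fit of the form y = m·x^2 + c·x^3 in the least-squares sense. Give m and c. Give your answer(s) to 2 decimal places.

m = 0.55, c = -0.94

Setting ∂/∂m … = 0 gives: 2484·m + 17050·c = -14636;  17050·m + 118380·c = -101728.
Δ = 2484·118380 − 17050² = 3353420.
m = ((-14636)·118380 − 17050·(-101728))/3353420 = 92636/167671; c = (2484·(-101728) − 17050·(-14636))/3353420 = -787138/838355.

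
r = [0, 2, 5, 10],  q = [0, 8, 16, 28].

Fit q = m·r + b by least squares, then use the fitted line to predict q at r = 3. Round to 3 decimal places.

Entries of XᵀX: Σr·r = 129, Σr = 17, Σ1 = 4.
Right-hand side: Σr·q = 376, Σq = 52.
XᵀX·[m, b]ᵀ = Xᵀq becomes [[129, 17]; [17, 4]]·[m, b]ᵀ = [376, 52]ᵀ.
Eliminating b: 4·(row 1) − 17·(row 2) gives 227·m = 4·376 − 17·52 = 620, so m = 620/227.
Then b = (52 − 17·(620/227))/4 = 316/227.
At r = 3: q̂ = (620/227)·(3) + (316/227)·(1) = 2176/227.

q̂ = 9.586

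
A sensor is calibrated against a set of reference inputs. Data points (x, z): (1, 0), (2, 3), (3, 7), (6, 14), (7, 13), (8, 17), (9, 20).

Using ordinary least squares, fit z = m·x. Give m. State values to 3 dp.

Normal-equation sums: Σx·x = 244.
Moment sums: Σx·z = 518.
So MᵀM·[m]ᵀ = Mᵀz: [[244]]·[m]ᵀ = [518]ᵀ.
Hence m = 518 / 244 ≈ 2.12295.

m = 2.123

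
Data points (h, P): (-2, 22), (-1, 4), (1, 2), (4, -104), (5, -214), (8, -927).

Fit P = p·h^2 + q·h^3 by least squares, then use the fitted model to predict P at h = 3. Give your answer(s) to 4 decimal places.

P̂ = -40.8954

Setting ∂/∂p … = 0 gives: 4995·p + 36885·q = -66248;  36885·p + 281931·q = -508208.
Δ = 4995·281931 − 36885² = 47742120.
p = ((-66248)·281931 − 36885·(-508208))/47742120 = 2828633/1989255; q = (4995·(-508208) − 36885·(-66248))/47742120 = -791179/397851.
At h = 3: P̂ = (2828633/1989255)·(9) + (-791179/397851)·(27) = -27117156/663085.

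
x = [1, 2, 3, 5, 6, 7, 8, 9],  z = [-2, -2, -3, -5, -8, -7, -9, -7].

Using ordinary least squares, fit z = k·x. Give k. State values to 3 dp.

k = -1.011

The normal equations are: 269·k = -272.
k = (-272)/269 = -1.01115.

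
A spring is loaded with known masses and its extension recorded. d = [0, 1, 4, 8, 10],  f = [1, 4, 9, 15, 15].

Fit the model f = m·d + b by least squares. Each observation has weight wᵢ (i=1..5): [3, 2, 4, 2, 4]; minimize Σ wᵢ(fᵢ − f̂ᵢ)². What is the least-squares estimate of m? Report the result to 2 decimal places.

m = 1.38

Normal-equation sums: Σwᵢ·d·d = 594, Σwᵢ·d = 74, Σwᵢ·1 = 15.
For MᵀWf: Σwᵢ·d·f = 992, Σwᵢ·f = 137.
Δ = 594·15 − 74² = 3434.
m = (992·15 − 74·137)/3434 = 2371/1717; b = (594·137 − 74·992)/3434 = 3985/1717.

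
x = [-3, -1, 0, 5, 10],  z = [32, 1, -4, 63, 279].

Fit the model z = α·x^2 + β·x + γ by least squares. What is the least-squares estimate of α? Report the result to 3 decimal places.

The normal system MᵀM·[α, β, γ]ᵀ = Mᵀz is [[10707, 1097, 135]; [1097, 135, 11]; [135, 11, 5]]·[α, β, γ]ᵀ = [29764, 3008, 371]ᵀ.
Row-reducing yields α = 83563/27398, β = -61367/27398, γ = -44131/13699.

α = 3.050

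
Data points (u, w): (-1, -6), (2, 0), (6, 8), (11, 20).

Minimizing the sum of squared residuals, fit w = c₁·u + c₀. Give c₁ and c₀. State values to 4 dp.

c₁ = 2.1605, c₀ = -4.2222

Setting ∂/∂c₁ … = 0 gives: 162·c₁ + 18·c₀ = 274;  18·c₁ + 4·c₀ = 22.
Eliminating c₀: 4·(row 1) − 18·(row 2) gives 324·c₁ = 4·274 − 18·22 = 700, so c₁ = 175/81.
Then c₀ = (22 − 18·(175/81))/4 = -38/9.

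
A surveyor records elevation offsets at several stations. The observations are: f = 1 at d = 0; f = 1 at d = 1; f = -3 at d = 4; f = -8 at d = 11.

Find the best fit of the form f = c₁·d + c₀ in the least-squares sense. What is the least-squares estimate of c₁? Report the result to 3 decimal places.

The normal system MᵀM·[c₁, c₀]ᵀ = Mᵀf is [[138, 16]; [16, 4]]·[c₁, c₀]ᵀ = [-99, -9]ᵀ.
Eliminating c₀: 4·(row 1) − 16·(row 2) gives 296·c₁ = 4·(-99) − 16·(-9) = -252, so c₁ = -63/74.
Then c₀ = ((-9) − 16·(-63/74))/4 = 171/148.

c₁ = -0.851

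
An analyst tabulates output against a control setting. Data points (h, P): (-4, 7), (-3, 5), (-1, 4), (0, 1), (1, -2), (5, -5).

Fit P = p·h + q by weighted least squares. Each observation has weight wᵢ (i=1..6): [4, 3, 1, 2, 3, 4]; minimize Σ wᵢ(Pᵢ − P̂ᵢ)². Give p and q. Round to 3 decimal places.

p = -1.352, q = 1.114

The normal equations are: 195·p + (-3)·q = -267;  (-3)·p + 17·q = 23.
(Σwᵢ·h·h = 195, Σwᵢ·h = -3, Σwᵢ·1 = 17, Σwᵢ·h·P = -267, Σwᵢ·P = 23.)
Eliminating q: 17·(row 1) − (-3)·(row 2) gives 3306·p = 17·(-267) − (-3)·23 = -4470, so p = -745/551.
Then q = (23 − (-3)·(-745/551))/17 = 614/551.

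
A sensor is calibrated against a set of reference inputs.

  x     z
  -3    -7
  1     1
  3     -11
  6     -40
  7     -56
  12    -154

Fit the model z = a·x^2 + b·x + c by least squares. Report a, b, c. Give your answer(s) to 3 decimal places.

Entries of MᵀM: Σx^2·x^2 = 24596, Σx^2·x = 2288, Σx^2 = 248, Σx·x = 248, Σx = 26, Σ1 = 6.
For Mᵀz: Σx^2·z = -26521, Σx·z = -2491, Σz = -267.
MᵀM·[a, b, c]ᵀ = Mᵀz becomes [[24596, 2288, 248]; [2288, 248, 26]; [248, 26, 6]]·[a, b, c]ᵀ = [-26521, -2491, -267]ᵀ.
Inverting the 3×3 Gram matrix, [a, b, c]ᵀ = [-34075/33516, -6218/8379, 1375/1862]ᵀ.

a = -1.017, b = -0.742, c = 0.738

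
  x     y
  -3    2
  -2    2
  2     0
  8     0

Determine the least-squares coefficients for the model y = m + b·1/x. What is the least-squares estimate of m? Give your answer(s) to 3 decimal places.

AᵀA·[m, b]ᵀ = Aᵀy reads: 4·m + (-5/24)·b = 4;  (-5/24)·m + (361/576)·b = -5/3.
(Σ1 = 4, Σ1/x = -5/24, Σ1/x·1/x = 361/576, Σy = 4, Σ1/x·y = -5/3.)
det = 4·(361/576) − (-5/24)² = 473/192.
m = (4·(361/576) − (-5/24)·(-5/3))/(473/192) = 1244/1419; b = (4·(-5/3) − (-5/24)·4)/(473/192) = -1120/473.

m = 0.877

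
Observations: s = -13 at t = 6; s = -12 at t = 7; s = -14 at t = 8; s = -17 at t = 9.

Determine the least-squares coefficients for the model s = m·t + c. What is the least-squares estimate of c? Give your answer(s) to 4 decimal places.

c = -3.5000

Normal-equation sums: Σt·t = 230, Σt = 30, Σ1 = 4.
Right-hand side: Σt·s = -427, Σs = -56.
Eliminating c: 4·(row 1) − 30·(row 2) gives 20·m = 4·(-427) − 30·(-56) = -28, so m = -7/5.
Then c = ((-56) − 30·(-7/5))/4 = -7/2.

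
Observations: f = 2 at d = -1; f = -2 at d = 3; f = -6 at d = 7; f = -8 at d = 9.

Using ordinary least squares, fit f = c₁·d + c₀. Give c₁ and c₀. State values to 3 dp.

Sums needed: Σd·d = 140, Σd = 18, Σ1 = 4.
For Xᵀf: Σd·f = -122, Σf = -14.
XᵀX·[c₁, c₀]ᵀ = Xᵀf becomes [[140, 18]; [18, 4]]·[c₁, c₀]ᵀ = [-122, -14]ᵀ.
Δ = 140·4 − 18² = 236.
c₁ = ((-122)·4 − 18·(-14))/236 = -1; c₀ = (140·(-14) − 18·(-122))/236 = 1.

c₁ = -1.000, c₀ = 1.000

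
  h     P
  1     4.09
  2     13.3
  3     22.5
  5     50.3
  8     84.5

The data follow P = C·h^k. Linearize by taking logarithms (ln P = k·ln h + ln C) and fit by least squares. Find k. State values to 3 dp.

k = 1.463

Let Y = ln P. Fitting Y = k·ln h + ln C by least squares:
XᵀX = [[8.6018, 5.4806]; [5.4806, 5]], rhs = [20.7460, 15.4646]ᵀ  (here Σln h = 5.4806, Σ(ln h)² = 8.6018, Σln P = 15.4646, Σln h·ln P = 20.7460).
Δ = 8.6018·5 − (5.4806)² = 12.9714; k = (20.7460·5 − 5.4806·15.4646)/12.9714 = 1.46277, ln C = (8.6018·15.4646 − 5.4806·20.7460)/12.9714 = 1.48954.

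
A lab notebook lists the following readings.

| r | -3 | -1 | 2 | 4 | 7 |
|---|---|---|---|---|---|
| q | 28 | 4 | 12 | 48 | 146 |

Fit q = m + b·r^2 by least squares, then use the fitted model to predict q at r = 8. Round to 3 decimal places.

Compute the Gram sums: Σ1 = 5, Σr^2 = 79, Σr^2·r^2 = 2755.
Moment sums: Σq = 238, Σr^2·q = 8226.
AᵀA·[m, b]ᵀ = Aᵀq becomes [[5, 79]; [79, 2755]]·[m, b]ᵀ = [238, 8226]ᵀ.
det = 5·2755 − 79² = 7534.
m = (238·2755 − 79·8226)/7534 = 2918/3767; b = (5·8226 − 79·238)/7534 = 11164/3767.
At r = 8: q̂ = (2918/3767)·(1) + (11164/3767)·(64) = 717414/3767.

q̂ = 190.447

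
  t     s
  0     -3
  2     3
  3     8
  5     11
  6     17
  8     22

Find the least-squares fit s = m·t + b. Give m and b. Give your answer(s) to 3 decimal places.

m = 3.119, b = -2.810

Sums needed: Σt·t = 138, Σt = 24, Σ1 = 6.
Right-hand side: Σt·s = 363, Σs = 58.
Normal equations: [[138, 24]; [24, 6]]·[m, b]ᵀ = [363, 58]ᵀ.
Determinant 138·6 − 24² = 252.
m = (363·6 − 24·58)/252 = 131/42; b = (138·58 − 24·363)/252 = -59/21.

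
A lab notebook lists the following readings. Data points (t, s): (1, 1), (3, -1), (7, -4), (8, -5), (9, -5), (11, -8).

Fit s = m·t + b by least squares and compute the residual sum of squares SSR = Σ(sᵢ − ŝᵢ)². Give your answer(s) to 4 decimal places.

SSR = 0.9837

The normal system MᵀM·[m, b]ᵀ = Mᵀs is [[325, 39]; [39, 6]]·[m, b]ᵀ = [-203, -22]ᵀ.
Determinant 325·6 − 39² = 429.
m = ((-203)·6 − 39·(-22))/429 = -120/143; b = (325·(-22) − 39·(-203))/429 = 59/33.
Residuals: 2/39, -116/429, 37/429, -32/429, 328/429, -239/429; SSR = 422/429.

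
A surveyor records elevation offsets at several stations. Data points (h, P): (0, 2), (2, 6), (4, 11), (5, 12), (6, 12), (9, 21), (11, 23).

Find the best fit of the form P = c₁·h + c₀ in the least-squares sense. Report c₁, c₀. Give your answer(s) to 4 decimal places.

c₁ = 1.9461, c₀ = 2.1422

Compute the Gram sums: Σh·h = 283, Σh = 37, Σ1 = 7.
Right-hand side: Σh·P = 630, ΣP = 87.
MᵀM·[c₁, c₀]ᵀ = MᵀP becomes [[283, 37]; [37, 7]]·[c₁, c₀]ᵀ = [630, 87]ᵀ.
Eliminating c₀: 7·(row 1) − 37·(row 2) gives 612·c₁ = 7·630 − 37·87 = 1191, so c₁ = 397/204.
Then c₀ = (87 − 37·(397/204))/7 = 437/204.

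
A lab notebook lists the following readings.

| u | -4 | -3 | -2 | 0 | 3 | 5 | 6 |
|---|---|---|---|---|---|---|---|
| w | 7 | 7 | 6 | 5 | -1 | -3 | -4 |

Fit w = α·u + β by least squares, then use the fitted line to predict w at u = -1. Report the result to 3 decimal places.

Normal-equation sums: Σu·u = 99, Σu = 5, Σ1 = 7.
And Σu·w = -103, Σw = 17.
det = 99·7 − 5² = 668.
α = ((-103)·7 − 5·17)/668 = -403/334; β = (99·17 − 5·(-103))/668 = 1099/334.
At u = -1: ŵ = (-403/334)·(-1) + (1099/334)·(1) = 751/167.

ŵ = 4.497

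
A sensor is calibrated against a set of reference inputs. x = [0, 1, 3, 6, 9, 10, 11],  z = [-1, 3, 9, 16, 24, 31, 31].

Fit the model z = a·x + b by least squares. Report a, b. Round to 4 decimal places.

Sums needed: Σx·x = 348, Σx = 40, Σ1 = 7.
Moment sums: Σx·z = 993, Σz = 113.
Normal equations: [[348, 40]; [40, 7]]·[a, b]ᵀ = [993, 113]ᵀ.
Δ = 348·7 − 40² = 836.
a = (993·7 − 40·113)/836 = 221/76; b = (348·113 − 40·993)/836 = -9/19.

a = 2.9079, b = -0.4737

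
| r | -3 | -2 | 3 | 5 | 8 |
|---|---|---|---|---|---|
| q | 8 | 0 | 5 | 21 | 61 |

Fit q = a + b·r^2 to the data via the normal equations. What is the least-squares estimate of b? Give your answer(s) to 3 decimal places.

From the data, Σ1 = 5, Σr^2 = 111, Σr^2·r^2 = 4899.
Moment sums: Σq = 95, Σr^2·q = 4546.
Eliminating b: 4899·(row 1) − 111·(row 2) gives 12174·a = 4899·95 − 111·4546 = -39201, so a = -13067/4058.
Then b = (4546 − 111·(-13067/4058))/4899 = 12185/12174.

b = 1.001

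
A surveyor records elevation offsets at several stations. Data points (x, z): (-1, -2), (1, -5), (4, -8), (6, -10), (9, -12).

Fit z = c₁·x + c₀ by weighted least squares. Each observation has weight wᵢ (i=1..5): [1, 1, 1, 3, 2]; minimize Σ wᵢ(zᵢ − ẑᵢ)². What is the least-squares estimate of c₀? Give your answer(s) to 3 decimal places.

From the data, Σwᵢ·x·x = 288, Σwᵢ·x = 40, Σwᵢ·1 = 8.
Moment sums: Σwᵢ·x·z = -431, Σwᵢ·z = -69.
MᵀWM·[c₁, c₀]ᵀ = MᵀWz becomes [[288, 40]; [40, 8]]·[c₁, c₀]ᵀ = [-431, -69]ᵀ.
Determinant 288·8 − 40² = 704.
c₁ = ((-431)·8 − 40·(-69))/704 = -43/44; c₀ = (288·(-69) − 40·(-431))/704 = -329/88.

c₀ = -3.739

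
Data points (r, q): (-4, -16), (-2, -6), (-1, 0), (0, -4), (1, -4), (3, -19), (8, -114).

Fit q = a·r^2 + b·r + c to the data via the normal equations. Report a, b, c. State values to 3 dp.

The normal equations are: 4451·a + 467·b + 95·c = -7751;  467·a + 95·b + 5·c = -897;  95·a + 5·b + 7·c = -163.
(Σr^2·r^2 = 4451, Σr^2·r = 467, Σr^2 = 95, Σr·r = 95, Σr = 5, Σ1 = 7, Σr^2·q = -7751, Σr·q = -897, Σq = -163.)
Inverting the 3×3 Gram matrix, [a, b, c]ᵀ = [-340988/227073, -40910/20643, -112809/75691]ᵀ.

a = -1.502, b = -1.982, c = -1.490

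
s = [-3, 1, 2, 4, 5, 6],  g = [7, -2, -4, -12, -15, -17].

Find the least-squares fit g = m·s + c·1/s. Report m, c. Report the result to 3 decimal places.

m = -2.916, c = 1.563

The normal equations are: 91·m + 6·c = -256;  6·m + (5369/3600)·c = -91/6.
Eliminating c: (5369/3600)·(row 1) − 6·(row 2) gives (358979/3600)·m = (5369/3600)·(-256) − 6·(-91/6) = -65429/225, so m = -1046864/358979.
Then c = ((-91/6) − 6·(-1046864/358979))/(5369/3600) = 561000/358979.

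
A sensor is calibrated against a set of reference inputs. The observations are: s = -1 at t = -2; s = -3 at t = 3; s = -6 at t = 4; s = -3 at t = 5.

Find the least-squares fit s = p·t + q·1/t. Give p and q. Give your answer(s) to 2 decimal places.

p = -1.21, q = 4.83

Compute the Gram sums: Σt·t = 54, Σt·1/t = 4, Σ1/t·1/t = 1669/3600.
Right-hand side: Σt·s = -46, Σ1/t·s = -13/5.
So MᵀM·[p, q]ᵀ = Mᵀs: [[54, 4]; [4, 1669/3600]]·[p, q]ᵀ = [-46, -13/5]ᵀ.
Δ = 54·(1669/3600) − 4² = 1807/200.
p = ((-46)·(1669/3600) − 4·(-13/5))/(1807/200) = -19667/16263; q = (54·(-13/5) − 4·(-46))/(1807/200) = 8720/1807.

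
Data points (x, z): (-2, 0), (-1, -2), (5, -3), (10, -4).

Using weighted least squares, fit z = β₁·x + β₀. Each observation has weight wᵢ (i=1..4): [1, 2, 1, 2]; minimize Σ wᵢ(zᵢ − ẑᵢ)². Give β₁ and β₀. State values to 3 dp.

β₁ = -0.244, β₀ = -1.644

From the data, Σwᵢ·x·x = 231, Σwᵢ·x = 21, Σwᵢ·1 = 6.
For MᵀWz: Σwᵢ·x·z = -91, Σwᵢ·z = -15.
So MᵀWM·[β₁, β₀]ᵀ = MᵀWz: [[231, 21]; [21, 6]]·[β₁, β₀]ᵀ = [-91, -15]ᵀ.
det = 231·6 − 21² = 945.
β₁ = ((-91)·6 − 21·(-15))/945 = -11/45; β₀ = (231·(-15) − 21·(-91))/945 = -74/45.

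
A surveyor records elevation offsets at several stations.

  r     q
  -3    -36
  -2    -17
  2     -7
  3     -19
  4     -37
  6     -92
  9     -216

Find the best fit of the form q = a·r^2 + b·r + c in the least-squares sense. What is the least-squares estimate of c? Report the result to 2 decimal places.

MᵀM·[a, b, c]ᵀ = Mᵀq reads: 8307·a + 1009·b + 159·c = -21991;  1009·a + 159·b + 19·c = -2573;  159·a + 19·b + 7·c = -424.
(Σr^2·r^2 = 8307, Σr^2·r = 1009, Σr^2 = 159, Σr·r = 159, Σr = 19, Σ1 = 7, Σr^2·q = -21991, Σr·q = -2573, Σq = -424.)
Row-reducing yields a = -37729/12734, b = 1608353/598498, c = -169503/299249.

c = -0.57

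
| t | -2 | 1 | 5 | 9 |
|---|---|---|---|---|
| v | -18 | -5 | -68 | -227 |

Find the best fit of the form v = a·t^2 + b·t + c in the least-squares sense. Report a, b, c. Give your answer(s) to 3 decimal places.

The normal equations are: 7203·a + 847·b + 111·c = -20164;  847·a + 111·b + 13·c = -2352;  111·a + 13·b + 4·c = -318.
(Σt^2·t^2 = 7203, Σt^2·t = 847, Σt^2 = 111, Σt·t = 111, Σt = 13, Σ1 = 4, Σt^2·v = -20164, Σt·v = -2352, Σv = -318.)
Solving the 3×3 system (Gaussian elimination) gives a = -13847/4700, b = 38993/23500, c = -36853/11750.

a = -2.946, b = 1.659, c = -3.136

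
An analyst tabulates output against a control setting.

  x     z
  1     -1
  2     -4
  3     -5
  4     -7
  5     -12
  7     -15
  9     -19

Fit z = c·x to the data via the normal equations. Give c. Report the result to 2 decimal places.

c = -2.10

Setting ∂/∂c … = 0 gives: 185·c = -388.
(Σx·x = 185, Σx·z = -388.)
Hence c = -388 / 185 ≈ -2.0973.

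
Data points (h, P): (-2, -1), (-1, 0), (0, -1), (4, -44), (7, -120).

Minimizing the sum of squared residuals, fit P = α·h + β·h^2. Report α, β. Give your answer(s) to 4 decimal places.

α = -3.1072, β = -2.0013

Sums needed: Σh·h = 70, Σh·h^2 = 398, Σh^2·h^2 = 2674.
And Σh·P = -1014, Σh^2·P = -6588.
So XᵀX·[α, β]ᵀ = XᵀP: [[70, 398]; [398, 2674]]·[α, β]ᵀ = [-1014, -6588]ᵀ.
det = 70·2674 − 398² = 28776.
α = ((-1014)·2674 − 398·(-6588))/28776 = -7451/2398; β = (70·(-6588) − 398·(-1014))/28776 = -4799/2398.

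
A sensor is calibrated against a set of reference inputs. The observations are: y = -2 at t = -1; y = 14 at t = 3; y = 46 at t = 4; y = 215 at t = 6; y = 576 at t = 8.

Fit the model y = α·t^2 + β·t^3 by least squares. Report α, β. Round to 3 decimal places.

Entries of AᵀA: Σt^2·t^2 = 5730, Σt^2·t^3 = 41810, Σt^3·t^3 = 313626.
For Aᵀy: Σt^2·y = 45464, Σt^3·y = 344676.
Δ = 5730·313626 − 41810² = 49000880.
α = (45464·313626 − 41810·344676)/49000880 = -19026387/6125110; β = (5730·344676 − 41810·45464)/49000880 = 1853591/1225022.

α = -3.106, β = 1.513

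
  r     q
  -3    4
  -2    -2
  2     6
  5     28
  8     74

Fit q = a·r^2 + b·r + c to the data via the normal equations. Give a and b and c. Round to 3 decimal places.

a = 1.031, b = 1.229, c = -2.315

From the data, Σr^2·r^2 = 4834, Σr^2·r = 610, Σr^2 = 106, Σr·r = 106, Σr = 10, Σ1 = 5.
And Σr^2·q = 5488, Σr·q = 736, Σq = 110.
So MᵀM·[a, b, c]ᵀ = Mᵀq: [[4834, 610, 106]; [610, 106, 10]; [106, 10, 5]]·[a, b, c]ᵀ = [5488, 736, 110]ᵀ.
Row-reducing yields a = 6880/6673, b = 8198/6673, c = -15446/6673.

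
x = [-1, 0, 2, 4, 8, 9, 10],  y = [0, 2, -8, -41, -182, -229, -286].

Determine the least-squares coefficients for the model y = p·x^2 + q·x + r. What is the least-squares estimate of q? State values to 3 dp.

q = 0.602

The normal equations are: 20930·p + 2312·q + 266·r = -59485;  2312·p + 266·q + 32·r = -6557;  266·p + 32·q + 7·r = -744.
Row-reducing yields p = -972379/330162, q = 28381/47166, r = 158451/55027.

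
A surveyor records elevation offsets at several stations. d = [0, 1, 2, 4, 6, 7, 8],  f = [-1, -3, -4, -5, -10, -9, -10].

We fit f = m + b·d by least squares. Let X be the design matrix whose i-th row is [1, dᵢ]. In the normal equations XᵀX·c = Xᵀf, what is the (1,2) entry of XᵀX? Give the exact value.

Row 1 ↔ basis 1, column 2 ↔ basis d, so (XᵀX)_{1,2} = Σᵢ d = (1)·(0) + (1)·(1) + (1)·(2) + (1)·(4) + (1)·(6) + (1)·(7) + (1)·(8) = 28.

28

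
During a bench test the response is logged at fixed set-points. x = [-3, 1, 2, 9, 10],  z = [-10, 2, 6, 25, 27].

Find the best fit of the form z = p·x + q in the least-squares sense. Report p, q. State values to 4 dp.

p = 2.8420, q = -0.7997

Forming MᵀM = [[195, 19]; [19, 5]] and Mᵀz = [539, 50]ᵀ gives MᵀM·[p, q]ᵀ = Mᵀz.
Eliminating q: 5·(row 1) − 19·(row 2) gives 614·p = 5·539 − 19·50 = 1745, so p = 1745/614.
Then q = (50 − 19·(1745/614))/5 = -491/614.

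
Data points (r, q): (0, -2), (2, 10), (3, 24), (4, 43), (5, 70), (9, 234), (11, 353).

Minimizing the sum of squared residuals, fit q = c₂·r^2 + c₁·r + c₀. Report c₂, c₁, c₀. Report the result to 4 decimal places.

c₂ = 2.9852, c₁ = -0.6470, c₀ = -1.4604

Normal-equation sums: Σr^2·r^2 = 22180, Σr^2·r = 2284, Σr^2 = 256, Σr·r = 256, Σr = 34, Σ1 = 7.
For Aᵀq: Σr^2·q = 64361, Σr·q = 6603, Σq = 732.
Normal equations: [[22180, 2284, 256]; [2284, 256, 34]; [256, 34, 7]]·[c₂, c₁, c₀]ᵀ = [64361, 6603, 732]ᵀ.
Inverting the 3×3 Gram matrix, [c₂, c₁, c₀]ᵀ = [4451/1491, -3859/5964, -4355/2982]ᵀ.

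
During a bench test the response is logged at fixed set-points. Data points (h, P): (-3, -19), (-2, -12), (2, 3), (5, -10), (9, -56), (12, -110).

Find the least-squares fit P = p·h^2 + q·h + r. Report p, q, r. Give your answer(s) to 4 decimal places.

XᵀX·[p, q, r]ᵀ = XᵀP reads: 28035·p + 2555·q + 267·r = -20833;  2555·p + 267·q + 23·r = -1787;  267·p + 23·q + 6·r = -204.
Inverting the 3×3 Gram matrix, [p, q, r]ᵀ = [-1689085/1629876, 1768515/543292, -147356/407469]ᵀ.

p = -1.0363, q = 3.2552, r = -0.3616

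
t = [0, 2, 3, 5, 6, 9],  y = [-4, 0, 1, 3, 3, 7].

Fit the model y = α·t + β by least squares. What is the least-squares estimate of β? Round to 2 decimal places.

β = -3.03

Setting ∂/∂α … = 0 gives: 155·α + 25·β = 99;  25·α + 6·β = 10.
Eliminating β: 6·(row 1) − 25·(row 2) gives 305·α = 6·99 − 25·10 = 344, so α = 344/305.
Then β = (10 − 25·(344/305))/6 = -185/61.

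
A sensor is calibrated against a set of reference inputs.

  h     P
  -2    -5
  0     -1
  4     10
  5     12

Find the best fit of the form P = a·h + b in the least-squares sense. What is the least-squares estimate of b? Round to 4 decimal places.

b = -0.3817

Compute the Gram sums: Σh·h = 45, Σh = 7, Σ1 = 4.
For XᵀP: Σh·P = 110, ΣP = 16.
Normal equations: [[45, 7]; [7, 4]]·[a, b]ᵀ = [110, 16]ᵀ.
Eliminating b: 4·(row 1) − 7·(row 2) gives 131·a = 4·110 − 7·16 = 328, so a = 328/131.
Then b = (16 − 7·(328/131))/4 = -50/131.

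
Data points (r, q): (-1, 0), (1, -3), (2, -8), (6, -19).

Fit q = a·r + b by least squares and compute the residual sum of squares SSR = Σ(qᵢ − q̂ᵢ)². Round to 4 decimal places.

The normal equations are: 42·a + 8·b = -133;  8·a + 4·b = -30.
Eliminating b: 4·(row 1) − 8·(row 2) gives 104·a = 4·(-133) − 8·(-30) = -292, so a = -73/26.
Then b = ((-30) − 8·(-73/26))/4 = -49/26.
Residuals: -12/13, 22/13, -1/2, -7/26; SSR = 105/26.

SSR = 4.0385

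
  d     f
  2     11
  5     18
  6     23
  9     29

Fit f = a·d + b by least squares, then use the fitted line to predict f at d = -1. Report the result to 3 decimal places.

f̂ = 3.220

Normal-equation sums: Σd·d = 146, Σd = 22, Σ1 = 4.
And Σd·f = 511, Σf = 81.
Eliminating b: 4·(row 1) − 22·(row 2) gives 100·a = 4·511 − 22·81 = 262, so a = 131/50.
Then b = (81 − 22·(131/50))/4 = 146/25.
At d = -1: f̂ = (131/50)·(-1) + (146/25)·(1) = 161/50.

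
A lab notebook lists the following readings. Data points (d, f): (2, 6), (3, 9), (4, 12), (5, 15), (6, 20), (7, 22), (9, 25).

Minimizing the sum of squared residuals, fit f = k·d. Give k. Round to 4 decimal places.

k = 3.0045

Normal-equation sums: Σd·d = 220.
Right-hand side: Σd·f = 661.
k = 661/220 = 3.00455.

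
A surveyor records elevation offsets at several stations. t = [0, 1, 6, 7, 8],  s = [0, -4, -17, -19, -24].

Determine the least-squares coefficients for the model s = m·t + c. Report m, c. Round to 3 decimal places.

m = -2.808, c = -0.444

The normal equations are: 150·m + 22·c = -431;  22·m + 5·c = -64.
Eliminating c: 5·(row 1) − 22·(row 2) gives 266·m = 5·(-431) − 22·(-64) = -747, so m = -747/266.
Then c = ((-64) − 22·(-747/266))/5 = -59/133.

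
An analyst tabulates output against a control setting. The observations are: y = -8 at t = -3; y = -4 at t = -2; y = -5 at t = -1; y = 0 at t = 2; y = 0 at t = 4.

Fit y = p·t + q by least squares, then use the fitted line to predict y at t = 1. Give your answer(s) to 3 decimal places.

The normal equations are: 34·p + 0·q = 37;  0·p + 5·q = -17.
(Σt·t = 34, Σt = 0, Σ1 = 5, Σt·y = 37, Σy = -17.)
Eliminating q: 5·(row 1) − 0·(row 2) gives 170·p = 5·37 − 0·(-17) = 185, so p = 37/34.
Then q = ((-17) − 0·(37/34))/5 = -17/5.
At t = 1: ŷ = (37/34)·(1) + (-17/5)·(1) = -393/170.

ŷ = -2.312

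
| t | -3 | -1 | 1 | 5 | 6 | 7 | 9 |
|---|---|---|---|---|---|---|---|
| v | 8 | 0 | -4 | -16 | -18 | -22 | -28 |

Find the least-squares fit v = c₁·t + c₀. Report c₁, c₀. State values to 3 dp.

c₁ = -2.905, c₀ = -1.470

Entries of MᵀM: Σt·t = 202, Σt = 24, Σ1 = 7.
Right-hand side: Σt·v = -622, Σv = -80.
So MᵀM·[c₁, c₀]ᵀ = Mᵀv: [[202, 24]; [24, 7]]·[c₁, c₀]ᵀ = [-622, -80]ᵀ.
Δ = 202·7 − 24² = 838.
c₁ = ((-622)·7 − 24·(-80))/838 = -1217/419; c₀ = (202·(-80) − 24·(-622))/838 = -616/419.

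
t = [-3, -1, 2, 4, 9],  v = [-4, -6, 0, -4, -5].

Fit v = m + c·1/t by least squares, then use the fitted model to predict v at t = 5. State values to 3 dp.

v̂ = -2.957

Normal-equation sums: Σ1 = 5, Σ1/t = -17/36, Σ1/t·1/t = 1861/1296.
Right-hand side: Σv = -19, Σ1/t·v = 52/9.
So XᵀX·[m, c]ᵀ = Xᵀv: [[5, -17/36]; [-17/36, 1861/1296]]·[m, c]ᵀ = [-19, 52/9]ᵀ.
Eliminating c: (1861/1296)·(row 1) − (-17/36)·(row 2) gives (1127/162)·m = (1861/1296)·(-19) − (-17/36)·(52/9) = -31823/1296, so m = -31823/9016.
Then c = ((52/9) − (-17/36)·(-31823/9016))/(1861/1296) = 6453/2254.
At t = 5: v̂ = (-31823/9016)·(1) + (6453/2254)·(1/5) = -133303/45080.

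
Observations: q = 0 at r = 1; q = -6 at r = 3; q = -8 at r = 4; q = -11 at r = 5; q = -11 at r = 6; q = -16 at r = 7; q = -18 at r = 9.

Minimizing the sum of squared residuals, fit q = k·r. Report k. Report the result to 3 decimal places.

k = -2.051

From the data, Σr·r = 217.
For Aᵀq: Σr·q = -445.
Normal equations: [[217]]·[k]ᵀ = [-445]ᵀ.
k = (-445)/217 = -2.05069.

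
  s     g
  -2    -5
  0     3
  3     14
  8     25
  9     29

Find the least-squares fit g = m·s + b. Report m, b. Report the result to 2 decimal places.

The normal equations are: 158·m + 18·b = 513;  18·m + 5·b = 66.
Determinant 158·5 − 18² = 466.
m = (513·5 − 18·66)/466 = 1377/466; b = (158·66 − 18·513)/466 = 597/233.

m = 2.95, b = 2.56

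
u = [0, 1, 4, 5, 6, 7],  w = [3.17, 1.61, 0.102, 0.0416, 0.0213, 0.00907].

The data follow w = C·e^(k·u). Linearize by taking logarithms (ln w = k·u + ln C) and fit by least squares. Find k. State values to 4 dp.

k = -0.8522

Taking logs, ln w = k·u + ln C, so regress ln w on u.
Over the data: Σu = 23.0000, Σ(u)² = 127.0000, Σln w = -12.3843, Σu·ln w = -80.5669.
Normal system: [[127.0000, 23.0000]; [23.0000, 6]]·[k, ln C]ᵀ = [-80.5669, -12.3843]ᵀ.
Solving (det = 233.0000): k = -0.85220, ln C = 1.20272.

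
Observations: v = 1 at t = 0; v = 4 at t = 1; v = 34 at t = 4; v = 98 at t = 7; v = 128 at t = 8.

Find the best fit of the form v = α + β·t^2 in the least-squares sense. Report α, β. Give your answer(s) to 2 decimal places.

Forming AᵀA = [[5, 130]; [130, 6754]] and Aᵀv = [265, 13542]ᵀ gives AᵀA·[α, β]ᵀ = Aᵀv.
det = 5·6754 − 130² = 16870.
α = (265·6754 − 130·13542)/16870 = 2935/1687; β = (5·13542 − 130·265)/16870 = 3326/1687.

α = 1.74, β = 1.97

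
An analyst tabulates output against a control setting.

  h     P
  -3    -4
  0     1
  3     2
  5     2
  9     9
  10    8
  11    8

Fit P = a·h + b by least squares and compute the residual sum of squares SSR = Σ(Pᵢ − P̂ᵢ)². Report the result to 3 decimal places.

SSR = 10.317

Setting ∂/∂a … = 0 gives: 345·a + 35·b = 277;  35·a + 7·b = 26.
(Σh·h = 345, Σh = 35, Σ1 = 7, Σh·P = 277, ΣP = 26.)
Δ = 345·7 − 35² = 1190.
a = (277·7 − 35·26)/1190 = 147/170; b = (345·26 − 35·277)/1190 = -145/238.
Residuals: -474/595, 383/238, 9/595, -12/7, 1087/595, -9/238, -537/595; SSR = 12277/1190.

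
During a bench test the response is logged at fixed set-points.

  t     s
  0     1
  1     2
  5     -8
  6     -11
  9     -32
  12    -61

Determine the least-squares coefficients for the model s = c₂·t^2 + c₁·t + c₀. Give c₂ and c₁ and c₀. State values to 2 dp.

Compute the Gram sums: Σt^2·t^2 = 29219, Σt^2·t = 2799, Σt^2 = 287, Σt·t = 287, Σt = 33, Σ1 = 6.
For Mᵀs: Σt^2·s = -11970, Σt·s = -1124, Σs = -109.
Inverting the 3×3 Gram matrix, [c₂, c₁, c₀]ᵀ = [-108935/216994, 181439/216994, 135376/108497]ᵀ.

c₂ = -0.50, c₁ = 0.84, c₀ = 1.25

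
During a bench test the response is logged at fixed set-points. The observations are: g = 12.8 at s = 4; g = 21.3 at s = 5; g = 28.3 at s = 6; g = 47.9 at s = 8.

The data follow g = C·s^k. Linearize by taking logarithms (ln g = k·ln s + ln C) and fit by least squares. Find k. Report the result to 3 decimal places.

k = 1.875

Taking logs, ln g = k·ln s + ln C, so regress ln g on ln s.
AᵀA = [[12.0466, 6.8669]; [6.8669, 4]], rhs = [22.4923, 12.8201]ᵀ  (here Σln s = 6.8669, Σ(ln s)² = 12.0466, Σln g = 12.8201, Σln s·ln g = 22.4923).
Slope k = (n·Σln s·ln g − Σln s·Σln g)/(n·Σ(ln s)² − (Σln s)²) = (4·22.4923 − 6.8669·12.8201)/1.0316 = 1.87500; ln C = (Σln g − k·Σln s)/n = -0.01384.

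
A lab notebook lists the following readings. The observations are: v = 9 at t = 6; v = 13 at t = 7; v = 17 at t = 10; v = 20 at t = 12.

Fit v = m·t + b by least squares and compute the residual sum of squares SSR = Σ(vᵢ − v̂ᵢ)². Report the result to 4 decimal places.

SSR = 2.7473

Sums needed: Σt·t = 329, Σt = 35, Σ1 = 4.
And Σt·v = 555, Σv = 59.
Δ = 329·4 − 35² = 91.
m = (555·4 − 35·59)/91 = 155/91; b = (329·59 − 35·555)/91 = -2/13.
Residuals: -97/91, 16/13, 11/91, -2/7; SSR = 250/91.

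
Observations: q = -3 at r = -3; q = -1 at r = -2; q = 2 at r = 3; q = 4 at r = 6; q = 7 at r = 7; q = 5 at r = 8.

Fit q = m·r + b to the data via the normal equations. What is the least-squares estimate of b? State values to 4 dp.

Sums needed: Σr·r = 171, Σr = 19, Σ1 = 6.
Right-hand side: Σr·q = 130, Σq = 14.
Normal equations: [[171, 19]; [19, 6]]·[m, b]ᵀ = [130, 14]ᵀ.
Determinant 171·6 − 19² = 665.
m = (130·6 − 19·14)/665 = 514/665; b = (171·14 − 19·130)/665 = -4/35.

b = -0.1143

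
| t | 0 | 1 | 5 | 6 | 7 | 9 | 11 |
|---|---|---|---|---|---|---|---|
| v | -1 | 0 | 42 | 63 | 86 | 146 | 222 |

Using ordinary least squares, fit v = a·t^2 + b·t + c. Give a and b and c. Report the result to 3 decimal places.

a = 1.941, b = -1.111, c = -0.897

The normal system XᵀX·[a, b, c]ᵀ = Xᵀv is [[25525, 2745, 313]; [2745, 313, 39]; [313, 39, 7]]·[a, b, c]ᵀ = [46220, 4946, 558]ᵀ.
Row-reducing yields a = 343955/177177, b = -65642/59059, c = -35/39.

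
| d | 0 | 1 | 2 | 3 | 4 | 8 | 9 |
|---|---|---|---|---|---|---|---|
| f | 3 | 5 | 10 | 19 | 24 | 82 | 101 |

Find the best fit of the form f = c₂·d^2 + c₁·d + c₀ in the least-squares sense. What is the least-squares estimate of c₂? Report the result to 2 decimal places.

c₂ = 1.04

Forming AᵀA = [[11011, 1341, 175]; [1341, 175, 27]; [175, 27, 7]] and Aᵀf = [14029, 1743, 244]ᵀ gives AᵀA·[c₂, c₁, c₀]ᵀ = Aᵀf.
Inverting the 3×3 Gram matrix, [c₂, c₁, c₀]ᵀ = [32421/31094, 6735/4442, 45739/15547]ᵀ.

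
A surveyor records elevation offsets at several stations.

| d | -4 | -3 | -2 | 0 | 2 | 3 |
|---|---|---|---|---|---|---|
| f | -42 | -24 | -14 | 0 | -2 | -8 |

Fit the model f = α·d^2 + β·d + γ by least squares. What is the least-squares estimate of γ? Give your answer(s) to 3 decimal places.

γ = -0.044

From the data, Σd^2·d^2 = 450, Σd^2·d = -64, Σd^2 = 42, Σd·d = 42, Σd = -4, Σ1 = 6.
Moment sums: Σd^2·f = -1024, Σd·f = 240, Σf = -90.
So XᵀX·[α, β, γ]ᵀ = Xᵀf: [[450, -64, 42]; [-64, 42, -4]; [42, -4, 6]]·[α, β, γ]ᵀ = [-1024, 240, -90]ᵀ.
Row-reducing yields α = -6763/3630, β = 1737/605, γ = -161/3630.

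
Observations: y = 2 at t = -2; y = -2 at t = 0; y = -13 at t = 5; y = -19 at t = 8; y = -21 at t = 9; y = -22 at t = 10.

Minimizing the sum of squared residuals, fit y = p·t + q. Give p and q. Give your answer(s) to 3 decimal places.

p = -2.056, q = -2.218

The normal equations are: 274·p + 30·q = -630;  30·p + 6·q = -75.
det = 274·6 − 30² = 744.
p = ((-630)·6 − 30·(-75))/744 = -255/124; q = (274·(-75) − 30·(-630))/744 = -275/124.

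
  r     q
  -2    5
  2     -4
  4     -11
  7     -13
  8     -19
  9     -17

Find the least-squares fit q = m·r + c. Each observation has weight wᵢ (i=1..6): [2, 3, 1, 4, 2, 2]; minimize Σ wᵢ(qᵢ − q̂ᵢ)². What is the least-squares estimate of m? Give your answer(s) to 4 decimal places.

m = -2.0686

Compute the Gram sums: Σwᵢ·r·r = 522, Σwᵢ·r = 68, Σwᵢ·1 = 14.
For XᵀWq: Σwᵢ·r·q = -1062, Σwᵢ·q = -137.
Eliminating c: 14·(row 1) − 68·(row 2) gives 2684·m = 14·(-1062) − 68·(-137) = -5552, so m = -1388/671.
Then c = ((-137) − 68·(-1388/671))/14 = 351/1342.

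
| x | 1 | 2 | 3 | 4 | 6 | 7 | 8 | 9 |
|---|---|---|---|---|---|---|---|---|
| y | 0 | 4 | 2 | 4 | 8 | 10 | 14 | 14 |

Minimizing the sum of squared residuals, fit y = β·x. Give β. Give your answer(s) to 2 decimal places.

β = 1.48

Entries of AᵀA: Σx·x = 260.
For Aᵀy: Σx·y = 386.
AᵀA·[β]ᵀ = Aᵀy becomes [[260]]·[β]ᵀ = [386]ᵀ.
Hence β = 386 / 260 ≈ 1.48462.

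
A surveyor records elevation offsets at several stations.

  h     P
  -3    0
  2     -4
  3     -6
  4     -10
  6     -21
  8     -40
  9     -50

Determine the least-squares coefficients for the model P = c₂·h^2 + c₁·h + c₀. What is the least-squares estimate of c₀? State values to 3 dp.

MᵀM·[c₂, c₁, c₀]ᵀ = MᵀP reads: 12387·c₂ + 1529·c₁ + 219·c₀ = -7596;  1529·c₂ + 219·c₁ + 29·c₀ = -962;  219·c₂ + 29·c₁ + 7·c₀ = -131.
Row-reducing yields c₂ = -21271/40172, c₁ = -36609/40172, c₀ = 32677/20086.

c₀ = 1.627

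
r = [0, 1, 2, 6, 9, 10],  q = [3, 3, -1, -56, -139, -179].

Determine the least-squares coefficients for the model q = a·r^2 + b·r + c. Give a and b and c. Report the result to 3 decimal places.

a = -2.075, b = 2.742, c = 2.462

Entries of AᵀA: Σr^2·r^2 = 17874, Σr^2·r = 1954, Σr^2 = 222, Σr·r = 222, Σr = 28, Σ1 = 6.
For Aᵀq: Σr^2·q = -31176, Σr·q = -3376, Σq = -369.
AᵀA·[a, b, c]ᵀ = Aᵀq becomes [[17874, 1954, 222]; [1954, 222, 28]; [222, 28, 6]]·[a, b, c]ᵀ = [-31176, -3376, -369]ᵀ.
Solving the 3×3 system (Gaussian elimination) gives a = -41031/19778, b = 54237/19778, c = 24347/9889.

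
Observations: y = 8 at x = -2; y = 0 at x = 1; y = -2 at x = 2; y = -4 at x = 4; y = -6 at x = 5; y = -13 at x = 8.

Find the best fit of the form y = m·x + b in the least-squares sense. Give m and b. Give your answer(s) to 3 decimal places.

From the data, Σx·x = 114, Σx = 18, Σ1 = 6.
And Σx·y = -170, Σy = -17.
So MᵀM·[m, b]ᵀ = Mᵀy: [[114, 18]; [18, 6]]·[m, b]ᵀ = [-170, -17]ᵀ.
Determinant 114·6 − 18² = 360.
m = ((-170)·6 − 18·(-17))/360 = -119/60; b = (114·(-17) − 18·(-170))/360 = 187/60.

m = -1.983, b = 3.117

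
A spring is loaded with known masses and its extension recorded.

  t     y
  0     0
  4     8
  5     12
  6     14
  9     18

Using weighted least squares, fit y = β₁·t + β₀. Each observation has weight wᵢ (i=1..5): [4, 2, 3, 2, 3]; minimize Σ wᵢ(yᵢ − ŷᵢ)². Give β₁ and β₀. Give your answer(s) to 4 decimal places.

Normal-equation sums: Σwᵢ·t·t = 422, Σwᵢ·t = 62, Σwᵢ·1 = 14.
And Σwᵢ·t·y = 898, Σwᵢ·y = 134.
So MᵀWM·[β₁, β₀]ᵀ = MᵀWy: [[422, 62]; [62, 14]]·[β₁, β₀]ᵀ = [898, 134]ᵀ.
Δ = 422·14 − 62² = 2064.
β₁ = (898·14 − 62·134)/2064 = 533/258; β₀ = (422·134 − 62·898)/2064 = 109/258.

β₁ = 2.0659, β₀ = 0.4225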